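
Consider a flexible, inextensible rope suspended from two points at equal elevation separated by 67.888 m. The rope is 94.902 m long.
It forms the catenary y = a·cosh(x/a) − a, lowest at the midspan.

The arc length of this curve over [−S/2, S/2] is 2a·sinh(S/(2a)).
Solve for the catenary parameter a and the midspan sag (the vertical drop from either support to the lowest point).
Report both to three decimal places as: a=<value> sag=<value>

a=23.175 sag=29.633

seed: a₀ = √(S³/(24(L−S))) = √(67.888³/(24·27.014)) = 21.967946
iter 1: u=1.545160  f(a)=+3.414e+00  f'(a)=-3.099e+00  a ← 21.967946 − (+3.414e+00/-3.099e+00) = 23.069730
iter 2: u=1.471365  f(a)=+2.737e-01  f'(a)=-2.620e+00  a ← 23.069730 − (+2.737e-01/-2.620e+00) = 23.174175
iter 3: u=1.464734  f(a)=+2.097e-03  f'(a)=-2.580e+00  a ← 23.174175 − (+2.097e-03/-2.580e+00) = 23.174987
iter 4: u=1.464683  f(a)=+1.252e-07  f'(a)=-2.580e+00  a ← 23.174987 − (+1.252e-07/-2.580e+00) = 23.174987
iter 5: u=1.464683  f(a)=-1.421e-14  f'(a)=-2.580e+00  a ← 23.174987 − (-1.421e-14/-2.580e+00) = 23.174987
converged: |Δa| < 1e-12 after 5 iterations
sag = a·(cosh(S/(2a)) − 1) = 23.174987·(cosh(1.464683) − 1) = 29.632942
T_max/T_min = cosh(S/(2a)) = 2.278661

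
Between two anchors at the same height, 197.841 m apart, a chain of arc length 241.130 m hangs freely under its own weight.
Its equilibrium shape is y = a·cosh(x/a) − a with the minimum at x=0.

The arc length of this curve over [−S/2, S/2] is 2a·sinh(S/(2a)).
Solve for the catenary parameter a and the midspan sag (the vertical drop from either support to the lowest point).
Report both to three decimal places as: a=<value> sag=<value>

a=89.035 sag=60.842

seed: a₀ = √(S³/(24(L−S))) = √(197.841³/(24·43.289)) = 86.333640
iter 1: u=1.145793  f(a)=+2.932e+00  f'(a)=-1.141e+00  a ← 86.333640 − (+2.932e+00/-1.141e+00) = 88.903777
iter 2: u=1.112669  f(a)=+1.360e-01  f'(a)=-1.037e+00  a ← 88.903777 − (+1.360e-01/-1.037e+00) = 89.034926
iter 3: u=1.111030  f(a)=+3.243e-04  f'(a)=-1.032e+00  a ← 89.034926 − (+3.243e-04/-1.032e+00) = 89.035240
iter 4: u=1.111026  f(a)=+1.853e-09  f'(a)=-1.032e+00  a ← 89.035240 − (+1.853e-09/-1.032e+00) = 89.035240
iter 5: u=1.111026  f(a)=+0.000e+00  f'(a)=-1.032e+00  a ← 89.035240 − (+0.000e+00/-1.032e+00) = 89.035240
converged: |Δa| < 1e-12 after 5 iterations
sag = a·(cosh(S/(2a)) − 1) = 89.035240·(cosh(1.111026) − 1) = 60.842020
T_max/T_min = cosh(S/(2a)) = 1.683348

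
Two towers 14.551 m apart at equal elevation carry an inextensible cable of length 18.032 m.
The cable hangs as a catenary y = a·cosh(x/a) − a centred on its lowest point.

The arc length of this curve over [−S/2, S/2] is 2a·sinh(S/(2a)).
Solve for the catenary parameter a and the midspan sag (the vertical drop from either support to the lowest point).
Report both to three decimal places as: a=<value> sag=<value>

a=6.280 sag=4.708

seed: a₀ = √(S³/(24(L−S))) = √(14.551³/(24·3.481)) = 6.072697
iter 1: u=1.198067  f(a)=+2.585e-01  f'(a)=-1.320e+00  a ← 6.072697 − (+2.585e-01/-1.320e+00) = 6.268608
iter 2: u=1.160625  f(a)=+1.304e-02  f'(a)=-1.190e+00  a ← 6.268608 − (+1.304e-02/-1.190e+00) = 6.279568
iter 3: u=1.158599  f(a)=+3.706e-05  f'(a)=-1.183e+00  a ← 6.279568 − (+3.706e-05/-1.183e+00) = 6.279599
iter 4: u=1.158593  f(a)=+3.012e-10  f'(a)=-1.183e+00  a ← 6.279599 − (+3.012e-10/-1.183e+00) = 6.279599
iter 5: u=1.158593  f(a)=+0.000e+00  f'(a)=-1.183e+00  a ← 6.279599 − (+0.000e+00/-1.183e+00) = 6.279599
converged: |Δa| < 1e-12 after 5 iterations
sag = a·(cosh(S/(2a)) − 1) = 6.279599·(cosh(1.158593) − 1) = 4.707740
T_max/T_min = cosh(S/(2a)) = 1.749688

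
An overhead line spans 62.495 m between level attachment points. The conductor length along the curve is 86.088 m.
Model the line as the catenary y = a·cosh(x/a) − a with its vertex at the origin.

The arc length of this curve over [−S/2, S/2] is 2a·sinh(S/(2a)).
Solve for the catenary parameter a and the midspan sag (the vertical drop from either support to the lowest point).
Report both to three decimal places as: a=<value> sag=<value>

a=21.849 sag=26.423

seed: a₀ = √(S³/(24(L−S))) = √(62.495³/(24·23.593)) = 20.762073
iter 1: u=1.505028  f(a)=+2.821e+00  f'(a)=-2.831e+00  a ← 20.762073 − (+2.821e+00/-2.831e+00) = 21.758483
iter 2: u=1.436107  f(a)=+2.158e-01  f'(a)=-2.413e+00  a ← 21.758483 − (+2.158e-01/-2.413e+00) = 21.847907
iter 3: u=1.430229  f(a)=+1.494e-03  f'(a)=-2.380e+00  a ← 21.847907 − (+1.494e-03/-2.380e+00) = 21.848535
iter 4: u=1.430187  f(a)=+7.268e-08  f'(a)=-2.379e+00  a ← 21.848535 − (+7.268e-08/-2.379e+00) = 21.848535
iter 5: u=1.430187  f(a)=-1.421e-14  f'(a)=-2.379e+00  a ← 21.848535 − (-1.421e-14/-2.379e+00) = 21.848535
converged: |Δa| < 1e-12 after 5 iterations
sag = a·(cosh(S/(2a)) − 1) = 21.848535·(cosh(1.430187) − 1) = 26.423035
T_max/T_min = cosh(S/(2a)) = 2.209373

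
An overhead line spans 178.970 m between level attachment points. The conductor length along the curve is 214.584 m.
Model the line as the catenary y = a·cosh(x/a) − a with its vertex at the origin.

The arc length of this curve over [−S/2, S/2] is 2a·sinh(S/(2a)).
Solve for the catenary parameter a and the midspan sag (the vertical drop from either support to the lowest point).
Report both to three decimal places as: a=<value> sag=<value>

a=84.235 sag=52.173

seed: a₀ = √(S³/(24(L−S))) = √(178.970³/(24·35.614)) = 81.894429
iter 1: u=1.092687  f(a)=+2.188e+00  f'(a)=-9.781e-01  a ← 81.894429 − (+2.188e+00/-9.781e-01) = 84.130895
iter 2: u=1.063640  f(a)=+9.281e-02  f'(a)=-8.967e-01  a ← 84.130895 − (+9.281e-02/-8.967e-01) = 84.234397
iter 3: u=1.062333  f(a)=+1.835e-04  f'(a)=-8.932e-01  a ← 84.234397 − (+1.835e-04/-8.932e-01) = 84.234603
iter 4: u=1.062331  f(a)=+7.200e-10  f'(a)=-8.932e-01  a ← 84.234603 − (+7.200e-10/-8.932e-01) = 84.234603
iter 5: u=1.062331  f(a)=-2.842e-14  f'(a)=-8.932e-01  a ← 84.234603 − (-2.842e-14/-8.932e-01) = 84.234603
converged: |Δa| < 1e-12 after 5 iterations
sag = a·(cosh(S/(2a)) − 1) = 84.234603·(cosh(1.062331) − 1) = 52.173027
T_max/T_min = cosh(S/(2a)) = 1.619378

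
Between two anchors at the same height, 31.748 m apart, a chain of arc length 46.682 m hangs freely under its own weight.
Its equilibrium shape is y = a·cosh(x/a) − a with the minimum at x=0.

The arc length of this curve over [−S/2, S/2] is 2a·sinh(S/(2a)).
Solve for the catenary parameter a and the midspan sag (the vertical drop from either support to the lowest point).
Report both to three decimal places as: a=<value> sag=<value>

a=10.054 sag=15.360

seed: a₀ = √(S³/(24(L−S))) = √(31.748³/(24·14.934)) = 9.448892
iter 1: u=1.679985  f(a)=+2.255e+00  f'(a)=-4.148e+00  a ← 9.448892 − (+2.255e+00/-4.148e+00) = 9.992479
iter 2: u=1.588595  f(a)=+2.092e-01  f'(a)=-3.411e+00  a ← 9.992479 − (+2.092e-01/-3.411e+00) = 10.053816
iter 3: u=1.578903  f(a)=+2.208e-03  f'(a)=-3.339e+00  a ← 10.053816 − (+2.208e-03/-3.339e+00) = 10.054477
iter 4: u=1.578799  f(a)=+2.517e-07  f'(a)=-3.338e+00  a ← 10.054477 − (+2.517e-07/-3.338e+00) = 10.054477
iter 5: u=1.578799  f(a)=+7.105e-15  f'(a)=-3.338e+00  a ← 10.054477 − (+7.105e-15/-3.338e+00) = 10.054477
converged: |Δa| < 1e-12 after 5 iterations
sag = a·(cosh(S/(2a)) − 1) = 10.054477·(cosh(1.578799) − 1) = 15.359983
T_max/T_min = cosh(S/(2a)) = 2.527676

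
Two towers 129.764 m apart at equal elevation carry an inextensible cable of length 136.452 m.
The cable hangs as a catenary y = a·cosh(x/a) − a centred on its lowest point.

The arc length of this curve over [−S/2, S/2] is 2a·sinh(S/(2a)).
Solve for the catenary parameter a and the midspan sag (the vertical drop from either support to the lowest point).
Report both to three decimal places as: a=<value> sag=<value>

seed: a₀ = √(S³/(24(L−S))) = √(129.764³/(24·6.688)) = 116.674939
iter 1: u=0.556092  f(a)=+1.042e-01  f'(a)=-1.182e-01  a ← 116.674939 − (+1.042e-01/-1.182e-01) = 117.556068
iter 2: u=0.551924  f(a)=+1.192e-03  f'(a)=-1.155e-01  a ← 117.556068 − (+1.192e-03/-1.155e-01) = 117.566384
iter 3: u=0.551875  f(a)=+1.600e-07  f'(a)=-1.155e-01  a ← 117.566384 − (+1.600e-07/-1.155e-01) = 117.566385
iter 4: u=0.551875  f(a)=+2.842e-14  f'(a)=-1.155e-01  a ← 117.566385 − (+2.842e-14/-1.155e-01) = 117.566385
converged: |Δa| < 1e-12 after 4 iterations
sag = a·(cosh(S/(2a)) − 1) = 117.566385·(cosh(0.551875) − 1) = 18.362427
T_max/T_min = cosh(S/(2a)) = 1.156188

a=117.566 sag=18.362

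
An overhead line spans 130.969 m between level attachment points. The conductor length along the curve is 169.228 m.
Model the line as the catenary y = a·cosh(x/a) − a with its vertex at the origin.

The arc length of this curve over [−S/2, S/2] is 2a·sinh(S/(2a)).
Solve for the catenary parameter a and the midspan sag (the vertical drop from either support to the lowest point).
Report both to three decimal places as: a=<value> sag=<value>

a=51.499 sag=47.555

seed: a₀ = √(S³/(24(L−S))) = √(130.969³/(24·38.259)) = 49.462987
iter 1: u=1.323909  f(a)=+3.496e+00  f'(a)=-1.836e+00  a ← 49.462987 − (+3.496e+00/-1.836e+00) = 51.367637
iter 2: u=1.274820  f(a)=+2.121e-01  f'(a)=-1.619e+00  a ← 51.367637 − (+2.121e-01/-1.619e+00) = 51.498631
iter 3: u=1.271577  f(a)=+8.920e-04  f'(a)=-1.605e+00  a ← 51.498631 − (+8.920e-04/-1.605e+00) = 51.499186
iter 4: u=1.271564  f(a)=+1.592e-08  f'(a)=-1.605e+00  a ← 51.499186 − (+1.592e-08/-1.605e+00) = 51.499186
iter 5: u=1.271564  f(a)=+0.000e+00  f'(a)=-1.605e+00  a ← 51.499186 − (+0.000e+00/-1.605e+00) = 51.499186
converged: |Δa| < 1e-12 after 5 iterations
sag = a·(cosh(S/(2a)) − 1) = 51.499186·(cosh(1.271564) − 1) = 47.554815
T_max/T_min = cosh(S/(2a)) = 1.923409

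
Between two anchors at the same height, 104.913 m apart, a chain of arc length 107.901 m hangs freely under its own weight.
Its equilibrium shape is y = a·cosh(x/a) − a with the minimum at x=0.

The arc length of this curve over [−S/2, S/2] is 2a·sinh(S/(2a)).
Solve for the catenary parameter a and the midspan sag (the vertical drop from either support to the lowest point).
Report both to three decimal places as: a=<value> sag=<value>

a=127.435 sag=10.950

seed: a₀ = √(S³/(24(L−S))) = √(104.913³/(24·2.988)) = 126.896032
iter 1: u=0.413382  f(a)=+2.563e-02  f'(a)=-4.790e-02  a ← 126.896032 − (+2.563e-02/-4.790e-02) = 127.431156
iter 2: u=0.411646  f(a)=+1.631e-04  f'(a)=-4.730e-02  a ← 127.431156 − (+1.631e-04/-4.730e-02) = 127.434604
iter 3: u=0.411635  f(a)=+6.691e-09  f'(a)=-4.729e-02  a ← 127.434604 − (+6.691e-09/-4.729e-02) = 127.434604
iter 4: u=0.411635  f(a)=+0.000e+00  f'(a)=-4.729e-02  a ← 127.434604 − (+0.000e+00/-4.729e-02) = 127.434604
converged: |Δa| < 1e-12 after 4 iterations
sag = a·(cosh(S/(2a)) − 1) = 127.434604·(cosh(0.411635) − 1) = 10.949769
T_max/T_min = cosh(S/(2a)) = 1.085925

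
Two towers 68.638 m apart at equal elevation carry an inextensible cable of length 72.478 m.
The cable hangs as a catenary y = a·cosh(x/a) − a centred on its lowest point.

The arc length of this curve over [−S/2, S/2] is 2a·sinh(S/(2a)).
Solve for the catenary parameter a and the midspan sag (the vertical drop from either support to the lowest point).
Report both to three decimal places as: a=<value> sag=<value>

a=59.725 sag=10.134

seed: a₀ = √(S³/(24(L−S))) = √(68.638³/(24·3.840)) = 59.234632
iter 1: u=0.579374  f(a)=+6.497e-02  f'(a)=-1.341e-01  a ← 59.234632 − (+6.497e-02/-1.341e-01) = 59.719249
iter 2: u=0.574672  f(a)=+8.059e-04  f'(a)=-1.308e-01  a ← 59.719249 − (+8.059e-04/-1.308e-01) = 59.725412
iter 3: u=0.574613  f(a)=+1.275e-07  f'(a)=-1.307e-01  a ← 59.725412 − (+1.275e-07/-1.307e-01) = 59.725413
iter 4: u=0.574613  f(a)=+0.000e+00  f'(a)=-1.307e-01  a ← 59.725413 − (+0.000e+00/-1.307e-01) = 59.725413
converged: |Δa| < 1e-12 after 4 iterations
sag = a·(cosh(S/(2a)) − 1) = 59.725413·(cosh(0.574613) − 1) = 10.134376
T_max/T_min = cosh(S/(2a)) = 1.169683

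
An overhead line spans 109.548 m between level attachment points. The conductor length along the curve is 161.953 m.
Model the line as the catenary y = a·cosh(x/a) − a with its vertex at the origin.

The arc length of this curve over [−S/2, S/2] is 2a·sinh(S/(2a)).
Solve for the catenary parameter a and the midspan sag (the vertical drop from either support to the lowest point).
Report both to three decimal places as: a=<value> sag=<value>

seed: a₀ = √(S³/(24(L−S))) = √(109.548³/(24·52.405)) = 32.330669
iter 1: u=1.694181  f(a)=+8.056e+00  f'(a)=-4.273e+00  a ← 32.330669 − (+8.056e+00/-4.273e+00) = 34.215978
iter 2: u=1.600831  f(a)=+7.584e-01  f'(a)=-3.503e+00  a ← 34.215978 − (+7.584e-01/-3.503e+00) = 34.432473
iter 3: u=1.590766  f(a)=+8.264e-03  f'(a)=-3.427e+00  a ← 34.432473 − (+8.264e-03/-3.427e+00) = 34.434885
iter 4: u=1.590654  f(a)=+1.005e-06  f'(a)=-3.426e+00  a ← 34.434885 − (+1.005e-06/-3.426e+00) = 34.434885
iter 5: u=1.590654  f(a)=+0.000e+00  f'(a)=-3.426e+00  a ← 34.434885 − (+0.000e+00/-3.426e+00) = 34.434885
converged: |Δa| < 1e-12 after 5 iterations
sag = a·(cosh(S/(2a)) − 1) = 34.434885·(cosh(1.590654) − 1) = 53.559176
T_max/T_min = cosh(S/(2a)) = 2.555375

a=34.435 sag=53.559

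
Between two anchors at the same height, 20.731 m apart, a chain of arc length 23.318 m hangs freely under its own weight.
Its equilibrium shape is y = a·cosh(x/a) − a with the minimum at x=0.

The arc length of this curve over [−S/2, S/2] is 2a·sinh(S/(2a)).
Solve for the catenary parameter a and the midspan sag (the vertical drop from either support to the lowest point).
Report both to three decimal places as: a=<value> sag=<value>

seed: a₀ = √(S³/(24(L−S))) = √(20.731³/(24·2.587)) = 11.979165
iter 1: u=0.865294  f(a)=+9.859e-02  f'(a)=-4.651e-01  a ← 11.979165 − (+9.859e-02/-4.651e-01) = 12.191133
iter 2: u=0.850249  f(a)=+2.678e-03  f'(a)=-4.402e-01  a ← 12.191133 − (+2.678e-03/-4.402e-01) = 12.197217
iter 3: u=0.849825  f(a)=+2.098e-06  f'(a)=-4.395e-01  a ← 12.197217 − (+2.098e-06/-4.395e-01) = 12.197221
iter 4: u=0.849825  f(a)=+1.286e-12  f'(a)=-4.395e-01  a ← 12.197221 − (+1.286e-12/-4.395e-01) = 12.197221
converged: |Δa| < 1e-12 after 4 iterations
sag = a·(cosh(S/(2a)) − 1) = 12.197221·(cosh(0.849825) − 1) = 4.675967
T_max/T_min = cosh(S/(2a)) = 1.383363

a=12.197 sag=4.676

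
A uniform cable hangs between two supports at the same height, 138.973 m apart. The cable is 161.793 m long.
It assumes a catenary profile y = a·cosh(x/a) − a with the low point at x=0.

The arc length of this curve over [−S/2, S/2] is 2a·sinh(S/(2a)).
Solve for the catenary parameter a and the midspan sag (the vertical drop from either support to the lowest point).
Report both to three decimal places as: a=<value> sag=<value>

a=71.668 sag=36.408

seed: a₀ = √(S³/(24(L−S))) = √(138.973³/(24·22.820)) = 70.005507
iter 1: u=0.992586  f(a)=+1.151e+00  f'(a)=-7.185e-01  a ← 70.005507 − (+1.151e+00/-7.185e-01) = 71.607326
iter 2: u=0.970383  f(a)=+4.069e-02  f'(a)=-6.685e-01  a ← 71.607326 − (+4.069e-02/-6.685e-01) = 71.668188
iter 3: u=0.969558  f(a)=+5.498e-05  f'(a)=-6.667e-01  a ← 71.668188 − (+5.498e-05/-6.667e-01) = 71.668270
iter 4: u=0.969557  f(a)=+1.007e-10  f'(a)=-6.667e-01  a ← 71.668270 − (+1.007e-10/-6.667e-01) = 71.668270
iter 5: u=0.969557  f(a)=-2.842e-14  f'(a)=-6.667e-01  a ← 71.668270 − (-2.842e-14/-6.667e-01) = 71.668270
converged: |Δa| < 1e-12 after 5 iterations
sag = a·(cosh(S/(2a)) − 1) = 71.668270·(cosh(0.969557) − 1) = 36.408483
T_max/T_min = cosh(S/(2a)) = 1.508014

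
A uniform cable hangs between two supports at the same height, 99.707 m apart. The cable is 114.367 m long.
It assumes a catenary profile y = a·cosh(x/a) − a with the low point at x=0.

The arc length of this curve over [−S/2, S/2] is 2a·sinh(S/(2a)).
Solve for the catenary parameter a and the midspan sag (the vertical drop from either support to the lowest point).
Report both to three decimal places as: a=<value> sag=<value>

seed: a₀ = √(S³/(24(L−S))) = √(99.707³/(24·14.660)) = 53.078161
iter 1: u=0.939247  f(a)=+6.604e-01  f'(a)=-6.027e-01  a ← 53.078161 − (+6.604e-01/-6.027e-01) = 54.173910
iter 2: u=0.920249  f(a)=+2.100e-02  f'(a)=-5.649e-01  a ← 54.173910 − (+2.100e-02/-5.649e-01) = 54.211092
iter 3: u=0.919618  f(a)=+2.279e-05  f'(a)=-5.637e-01  a ← 54.211092 − (+2.279e-05/-5.637e-01) = 54.211133
iter 4: u=0.919617  f(a)=+2.692e-11  f'(a)=-5.637e-01  a ← 54.211133 − (+2.692e-11/-5.637e-01) = 54.211133
converged: |Δa| < 1e-12 after 4 iterations
sag = a·(cosh(S/(2a)) − 1) = 54.211133·(cosh(0.919617) − 1) = 24.584804
T_max/T_min = cosh(S/(2a)) = 1.453501

a=54.211 sag=24.585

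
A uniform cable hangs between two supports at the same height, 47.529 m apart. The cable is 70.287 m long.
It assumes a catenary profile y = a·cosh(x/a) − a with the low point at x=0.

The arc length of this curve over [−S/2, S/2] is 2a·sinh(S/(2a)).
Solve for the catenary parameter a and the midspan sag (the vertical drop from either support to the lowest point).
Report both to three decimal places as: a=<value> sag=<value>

a=14.934 sag=23.251

seed: a₀ = √(S³/(24(L−S))) = √(47.529³/(24·22.758)) = 14.020560
iter 1: u=1.694975  f(a)=+3.502e+00  f'(a)=-4.280e+00  a ← 14.020560 − (+3.502e+00/-4.280e+00) = 14.838761
iter 2: u=1.601515  f(a)=+3.299e-01  f'(a)=-3.508e+00  a ← 14.838761 − (+3.299e-01/-3.508e+00) = 14.932809
iter 3: u=1.591429  f(a)=+3.602e-03  f'(a)=-3.432e+00  a ← 14.932809 − (+3.602e-03/-3.432e+00) = 14.933858
iter 4: u=1.591317  f(a)=+4.396e-07  f'(a)=-3.431e+00  a ← 14.933858 − (+4.396e-07/-3.431e+00) = 14.933858
iter 5: u=1.591317  f(a)=+0.000e+00  f'(a)=-3.431e+00  a ← 14.933858 − (+0.000e+00/-3.431e+00) = 14.933858
converged: |Δa| < 1e-12 after 5 iterations
sag = a·(cosh(S/(2a)) − 1) = 14.933858·(cosh(1.591317) − 1) = 23.251030
T_max/T_min = cosh(S/(2a)) = 2.556934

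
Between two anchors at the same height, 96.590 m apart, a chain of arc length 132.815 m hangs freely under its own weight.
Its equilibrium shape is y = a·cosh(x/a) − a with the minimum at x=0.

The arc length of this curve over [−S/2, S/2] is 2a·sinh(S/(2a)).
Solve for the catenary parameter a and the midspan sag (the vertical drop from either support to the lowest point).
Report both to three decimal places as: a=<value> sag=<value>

a=33.869 sag=40.676

seed: a₀ = √(S³/(24(L−S))) = √(96.590³/(24·36.225)) = 32.195000
iter 1: u=1.500078  f(a)=+4.301e+00  f'(a)=-2.799e+00  a ← 32.195000 − (+4.301e+00/-2.799e+00) = 33.731553
iter 2: u=1.431746  f(a)=+3.271e-01  f'(a)=-2.388e+00  a ← 33.731553 − (+3.271e-01/-2.388e+00) = 33.868510
iter 3: u=1.425956  f(a)=+2.236e-03  f'(a)=-2.356e+00  a ← 33.868510 − (+2.236e-03/-2.356e+00) = 33.869459
iter 4: u=1.425916  f(a)=+1.060e-07  f'(a)=-2.355e+00  a ← 33.869459 − (+1.060e-07/-2.355e+00) = 33.869460
iter 5: u=1.425916  f(a)=+2.842e-14  f'(a)=-2.355e+00  a ← 33.869460 − (+2.842e-14/-2.355e+00) = 33.869460
converged: |Δa| < 1e-12 after 5 iterations
sag = a·(cosh(S/(2a)) − 1) = 33.869460·(cosh(1.425916) − 1) = 40.676475
T_max/T_min = cosh(S/(2a)) = 2.200978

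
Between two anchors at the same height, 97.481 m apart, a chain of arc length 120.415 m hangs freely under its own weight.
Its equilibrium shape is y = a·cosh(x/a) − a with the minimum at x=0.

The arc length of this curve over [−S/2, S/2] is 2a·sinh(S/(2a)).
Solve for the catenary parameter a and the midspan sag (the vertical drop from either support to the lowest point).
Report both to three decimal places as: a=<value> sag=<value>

a=42.399 sag=31.239

seed: a₀ = √(S³/(24(L−S))) = √(97.481³/(24·22.934)) = 41.023663
iter 1: u=1.188107  f(a)=+1.674e+00  f'(a)=-1.284e+00  a ← 41.023663 − (+1.674e+00/-1.284e+00) = 42.327444
iter 2: u=1.151511  f(a)=+8.312e-02  f'(a)=-1.159e+00  a ← 42.327444 − (+8.312e-02/-1.159e+00) = 42.399137
iter 3: u=1.149563  f(a)=+2.286e-04  f'(a)=-1.153e+00  a ← 42.399137 − (+2.286e-04/-1.153e+00) = 42.399336
iter 4: u=1.149558  f(a)=+1.740e-09  f'(a)=-1.153e+00  a ← 42.399336 − (+1.740e-09/-1.153e+00) = 42.399336
iter 5: u=1.149558  f(a)=-1.421e-14  f'(a)=-1.153e+00  a ← 42.399336 − (-1.421e-14/-1.153e+00) = 42.399336
converged: |Δa| < 1e-12 after 5 iterations
sag = a·(cosh(S/(2a)) − 1) = 42.399336·(cosh(1.149558) − 1) = 31.239287
T_max/T_min = cosh(S/(2a)) = 1.736787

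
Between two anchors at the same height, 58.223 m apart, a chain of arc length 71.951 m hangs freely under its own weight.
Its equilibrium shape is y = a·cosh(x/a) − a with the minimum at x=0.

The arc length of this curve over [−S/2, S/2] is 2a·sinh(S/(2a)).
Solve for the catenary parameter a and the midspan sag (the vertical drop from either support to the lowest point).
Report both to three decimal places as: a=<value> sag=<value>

a=25.298 sag=18.682

seed: a₀ = √(S³/(24(L−S))) = √(58.223³/(24·13.728)) = 24.475559
iter 1: u=1.189411  f(a)=+1.004e+00  f'(a)=-1.289e+00  a ← 24.475559 − (+1.004e+00/-1.289e+00) = 25.254955
iter 2: u=1.152705  f(a)=+4.997e-02  f'(a)=-1.163e+00  a ← 25.254955 − (+4.997e-02/-1.163e+00) = 25.297910
iter 3: u=1.150747  f(a)=+1.380e-04  f'(a)=-1.157e+00  a ← 25.297910 − (+1.380e-04/-1.157e+00) = 25.298029
iter 4: u=1.150742  f(a)=+1.060e-09  f'(a)=-1.157e+00  a ← 25.298029 − (+1.060e-09/-1.157e+00) = 25.298029
iter 5: u=1.150742  f(a)=-1.421e-14  f'(a)=-1.157e+00  a ← 25.298029 − (-1.421e-14/-1.157e+00) = 25.298029
converged: |Δa| < 1e-12 after 5 iterations
sag = a·(cosh(S/(2a)) − 1) = 25.298029·(cosh(1.150742) − 1) = 18.681817
T_max/T_min = cosh(S/(2a)) = 1.738469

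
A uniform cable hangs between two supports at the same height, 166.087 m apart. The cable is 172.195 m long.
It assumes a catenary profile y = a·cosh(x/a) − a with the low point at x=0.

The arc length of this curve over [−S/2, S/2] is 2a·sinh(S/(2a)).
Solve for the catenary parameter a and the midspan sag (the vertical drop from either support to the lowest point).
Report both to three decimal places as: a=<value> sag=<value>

a=177.753 sag=19.754

seed: a₀ = √(S³/(24(L−S))) = √(166.087³/(24·6.108)) = 176.786186
iter 1: u=0.469740  f(a)=+6.774e-02  f'(a)=-7.064e-02  a ← 176.786186 − (+6.774e-02/-7.064e-02) = 177.745217
iter 2: u=0.467205  f(a)=+5.552e-04  f'(a)=-6.948e-02  a ← 177.745217 − (+5.552e-04/-6.948e-02) = 177.753207
iter 3: u=0.467184  f(a)=+3.798e-08  f'(a)=-6.947e-02  a ← 177.753207 − (+3.798e-08/-6.947e-02) = 177.753208
iter 4: u=0.467184  f(a)=+0.000e+00  f'(a)=-6.947e-02  a ← 177.753208 − (+0.000e+00/-6.947e-02) = 177.753208
converged: |Δa| < 1e-12 after 4 iterations
sag = a·(cosh(S/(2a)) − 1) = 177.753208·(cosh(0.467184) − 1) = 19.753710
T_max/T_min = cosh(S/(2a)) = 1.111130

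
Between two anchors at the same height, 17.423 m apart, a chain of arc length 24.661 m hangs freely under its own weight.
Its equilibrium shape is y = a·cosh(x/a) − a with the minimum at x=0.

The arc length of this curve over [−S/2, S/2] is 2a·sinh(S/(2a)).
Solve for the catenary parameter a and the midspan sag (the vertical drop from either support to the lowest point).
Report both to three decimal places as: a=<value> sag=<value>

seed: a₀ = √(S³/(24(L−S))) = √(17.423³/(24·7.238)) = 5.517845
iter 1: u=1.578787  f(a)=+9.575e-01  f'(a)=-3.338e+00  a ← 5.517845 − (+9.575e-01/-3.338e+00) = 5.804657
iter 2: u=1.500778  f(a)=+7.972e-02  f'(a)=-2.804e+00  a ← 5.804657 − (+7.972e-02/-2.804e+00) = 5.833092
iter 3: u=1.493462  f(a)=+6.635e-04  f'(a)=-2.757e+00  a ← 5.833092 − (+6.635e-04/-2.757e+00) = 5.833333
iter 4: u=1.493400  f(a)=+4.681e-08  f'(a)=-2.757e+00  a ← 5.833333 − (+4.681e-08/-2.757e+00) = 5.833333
iter 5: u=1.493400  f(a)=-7.105e-15  f'(a)=-2.757e+00  a ← 5.833333 − (-7.105e-15/-2.757e+00) = 5.833333
converged: |Δa| < 1e-12 after 5 iterations
sag = a·(cosh(S/(2a)) − 1) = 5.833333·(cosh(1.493400) − 1) = 7.807379
T_max/T_min = cosh(S/(2a)) = 2.338408

a=5.833 sag=7.807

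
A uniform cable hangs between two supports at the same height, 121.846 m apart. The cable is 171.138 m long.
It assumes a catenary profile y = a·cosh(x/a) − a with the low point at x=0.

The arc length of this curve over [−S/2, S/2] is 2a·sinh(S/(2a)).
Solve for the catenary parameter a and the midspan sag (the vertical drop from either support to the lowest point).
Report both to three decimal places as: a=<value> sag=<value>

seed: a₀ = √(S³/(24(L−S))) = √(121.846³/(24·49.292)) = 39.104170
iter 1: u=1.557967  f(a)=+6.340e+00  f'(a)=-3.188e+00  a ← 39.104170 − (+6.340e+00/-3.188e+00) = 41.092533
iter 2: u=1.482581  f(a)=+5.156e-01  f'(a)=-2.689e+00  a ← 41.092533 − (+5.156e-01/-2.689e+00) = 41.284287
iter 3: u=1.475695  f(a)=+4.078e-03  f'(a)=-2.647e+00  a ← 41.284287 − (+4.078e-03/-2.647e+00) = 41.285828
iter 4: u=1.475640  f(a)=+2.596e-07  f'(a)=-2.646e+00  a ← 41.285828 − (+2.596e-07/-2.646e+00) = 41.285828
iter 5: u=1.475640  f(a)=+0.000e+00  f'(a)=-2.646e+00  a ← 41.285828 − (+0.000e+00/-2.646e+00) = 41.285828
converged: |Δa| < 1e-12 after 5 iterations
sag = a·(cosh(S/(2a)) − 1) = 41.285828·(cosh(1.475640) − 1) = 53.722453
T_max/T_min = cosh(S/(2a)) = 2.301232

a=41.286 sag=53.722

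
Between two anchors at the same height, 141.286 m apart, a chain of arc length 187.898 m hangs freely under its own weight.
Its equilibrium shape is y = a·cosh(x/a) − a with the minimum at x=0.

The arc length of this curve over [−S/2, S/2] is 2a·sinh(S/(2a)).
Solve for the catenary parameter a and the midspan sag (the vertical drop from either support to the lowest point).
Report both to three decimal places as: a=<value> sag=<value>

seed: a₀ = √(S³/(24(L−S))) = √(141.286³/(24·46.612)) = 50.210461
iter 1: u=1.406938  f(a)=+4.837e+00  f'(a)=-2.251e+00  a ← 50.210461 − (+4.837e+00/-2.251e+00) = 52.359093
iter 2: u=1.349202  f(a)=+3.278e-01  f'(a)=-1.955e+00  a ← 52.359093 − (+3.278e-01/-1.955e+00) = 52.526728
iter 3: u=1.344896  f(a)=+1.748e-03  f'(a)=-1.935e+00  a ← 52.526728 − (+1.748e-03/-1.935e+00) = 52.527632
iter 4: u=1.344873  f(a)=+5.026e-08  f'(a)=-1.935e+00  a ← 52.527632 − (+5.026e-08/-1.935e+00) = 52.527632
iter 5: u=1.344873  f(a)=+0.000e+00  f'(a)=-1.935e+00  a ← 52.527632 − (+0.000e+00/-1.935e+00) = 52.527632
converged: |Δa| < 1e-12 after 5 iterations
sag = a·(cosh(S/(2a)) − 1) = 52.527632·(cosh(1.344873) − 1) = 55.108639
T_max/T_min = cosh(S/(2a)) = 2.049136

a=52.528 sag=55.109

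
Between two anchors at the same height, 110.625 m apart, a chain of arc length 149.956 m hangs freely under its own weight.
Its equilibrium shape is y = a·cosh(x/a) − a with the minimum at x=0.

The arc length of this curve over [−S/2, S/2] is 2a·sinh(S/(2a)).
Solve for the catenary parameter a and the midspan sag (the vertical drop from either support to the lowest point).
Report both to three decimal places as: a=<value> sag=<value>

seed: a₀ = √(S³/(24(L−S))) = √(110.625³/(24·39.331)) = 37.871003
iter 1: u=1.460550  f(a)=+4.415e+00  f'(a)=-2.555e+00  a ← 37.871003 − (+4.415e+00/-2.555e+00) = 39.598603
iter 2: u=1.396830  f(a)=+3.200e-01  f'(a)=-2.197e+00  a ← 39.598603 − (+3.200e-01/-2.197e+00) = 39.744275
iter 3: u=1.391710  f(a)=+1.973e-03  f'(a)=-2.170e+00  a ← 39.744275 − (+1.973e-03/-2.170e+00) = 39.745184
iter 4: u=1.391678  f(a)=+7.599e-08  f'(a)=-2.170e+00  a ← 39.745184 − (+7.599e-08/-2.170e+00) = 39.745184
iter 5: u=1.391678  f(a)=-2.842e-14  f'(a)=-2.170e+00  a ← 39.745184 − (-2.842e-14/-2.170e+00) = 39.745184
converged: |Δa| < 1e-12 after 5 iterations
sag = a·(cosh(S/(2a)) − 1) = 39.745184·(cosh(1.391678) − 1) = 45.115762
T_max/T_min = cosh(S/(2a)) = 2.135125

a=39.745 sag=45.116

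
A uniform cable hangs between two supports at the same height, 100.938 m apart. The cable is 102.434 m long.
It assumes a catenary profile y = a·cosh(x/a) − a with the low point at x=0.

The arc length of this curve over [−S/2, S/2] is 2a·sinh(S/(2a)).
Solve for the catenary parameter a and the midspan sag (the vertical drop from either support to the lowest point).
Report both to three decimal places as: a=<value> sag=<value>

a=169.618 sag=7.564

seed: a₀ = √(S³/(24(L−S))) = √(100.938³/(24·1.496)) = 169.242965
iter 1: u=0.298204  f(a)=+6.666e-03  f'(a)=-1.784e-02  a ← 169.242965 − (+6.666e-03/-1.784e-02) = 169.616681
iter 2: u=0.297547  f(a)=+2.214e-05  f'(a)=-1.772e-02  a ← 169.616681 − (+2.214e-05/-1.772e-02) = 169.617931
iter 3: u=0.297545  f(a)=+2.461e-10  f'(a)=-1.772e-02  a ← 169.617931 − (+2.461e-10/-1.772e-02) = 169.617931
iter 4: u=0.297545  f(a)=+2.842e-14  f'(a)=-1.772e-02  a ← 169.617931 − (+2.842e-14/-1.772e-02) = 169.617931
converged: |Δa| < 1e-12 after 4 iterations
sag = a·(cosh(S/(2a)) − 1) = 169.617931·(cosh(0.297545) − 1) = 7.563963
T_max/T_min = cosh(S/(2a)) = 1.044594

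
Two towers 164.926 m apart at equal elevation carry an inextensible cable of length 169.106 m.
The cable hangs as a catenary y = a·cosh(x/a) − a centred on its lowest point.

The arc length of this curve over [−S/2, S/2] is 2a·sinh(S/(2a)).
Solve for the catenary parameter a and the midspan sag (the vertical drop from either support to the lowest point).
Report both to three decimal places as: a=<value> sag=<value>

seed: a₀ = √(S³/(24(L−S))) = √(164.926³/(24·4.180)) = 211.465697
iter 1: u=0.389959  f(a)=+3.190e-02  f'(a)=-4.014e-02  a ← 211.465697 − (+3.190e-02/-4.014e-02) = 212.260393
iter 2: u=0.388499  f(a)=+1.807e-04  f'(a)=-3.968e-02  a ← 212.260393 − (+1.807e-04/-3.968e-02) = 212.264947
iter 3: u=0.388491  f(a)=+5.873e-09  f'(a)=-3.968e-02  a ← 212.264947 − (+5.873e-09/-3.968e-02) = 212.264947
iter 4: u=0.388491  f(a)=-2.842e-14  f'(a)=-3.968e-02  a ← 212.264947 − (-2.842e-14/-3.968e-02) = 212.264947
converged: |Δa| < 1e-12 after 4 iterations
sag = a·(cosh(S/(2a)) − 1) = 212.264947·(cosh(0.388491) − 1) = 16.220539
T_max/T_min = cosh(S/(2a)) = 1.076416

a=212.265 sag=16.221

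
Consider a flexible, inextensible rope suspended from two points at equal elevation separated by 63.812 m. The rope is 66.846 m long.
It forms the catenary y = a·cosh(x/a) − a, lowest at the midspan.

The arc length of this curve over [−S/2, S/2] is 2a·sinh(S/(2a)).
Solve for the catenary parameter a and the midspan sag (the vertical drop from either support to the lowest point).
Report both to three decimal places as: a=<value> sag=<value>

seed: a₀ = √(S³/(24(L−S))) = √(63.812³/(24·3.034)) = 59.736548
iter 1: u=0.534112  f(a)=+4.357e-02  f'(a)=-1.045e-01  a ← 59.736548 − (+4.357e-02/-1.045e-01) = 60.153472
iter 2: u=0.530410  f(a)=+4.604e-04  f'(a)=-1.023e-01  a ← 60.153472 − (+4.604e-04/-1.023e-01) = 60.157972
iter 3: u=0.530370  f(a)=+5.261e-08  f'(a)=-1.023e-01  a ← 60.157972 − (+5.261e-08/-1.023e-01) = 60.157973
iter 4: u=0.530370  f(a)=-2.842e-14  f'(a)=-1.023e-01  a ← 60.157973 − (-2.842e-14/-1.023e-01) = 60.157973
converged: |Δa| < 1e-12 after 4 iterations
sag = a·(cosh(S/(2a)) − 1) = 60.157973·(cosh(0.530370) − 1) = 8.661201
T_max/T_min = cosh(S/(2a)) = 1.143974

a=60.158 sag=8.661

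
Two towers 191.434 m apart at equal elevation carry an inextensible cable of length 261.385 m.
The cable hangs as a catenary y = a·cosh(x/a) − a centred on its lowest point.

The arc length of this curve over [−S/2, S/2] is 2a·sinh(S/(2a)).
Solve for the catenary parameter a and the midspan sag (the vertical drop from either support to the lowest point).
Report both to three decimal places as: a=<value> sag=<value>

a=67.925 sag=79.365

seed: a₀ = √(S³/(24(L−S))) = √(191.434³/(24·69.951)) = 64.643673
iter 1: u=1.480686  f(a)=+8.081e+00  f'(a)=-2.677e+00  a ← 64.643673 − (+8.081e+00/-2.677e+00) = 67.661860
iter 2: u=1.414637  f(a)=+6.004e-01  f'(a)=-2.293e+00  a ← 67.661860 − (+6.004e-01/-2.293e+00) = 67.923700
iter 3: u=1.409184  f(a)=+3.903e-03  f'(a)=-2.263e+00  a ← 67.923700 − (+3.903e-03/-2.263e+00) = 67.925424
iter 4: u=1.409148  f(a)=+1.672e-07  f'(a)=-2.263e+00  a ← 67.925424 − (+1.672e-07/-2.263e+00) = 67.925424
iter 5: u=1.409148  f(a)=-1.137e-13  f'(a)=-2.263e+00  a ← 67.925424 − (-1.137e-13/-2.263e+00) = 67.925424
converged: |Δa| < 1e-12 after 5 iterations
sag = a·(cosh(S/(2a)) − 1) = 67.925424·(cosh(1.409148) − 1) = 79.364741
T_max/T_min = cosh(S/(2a)) = 2.168410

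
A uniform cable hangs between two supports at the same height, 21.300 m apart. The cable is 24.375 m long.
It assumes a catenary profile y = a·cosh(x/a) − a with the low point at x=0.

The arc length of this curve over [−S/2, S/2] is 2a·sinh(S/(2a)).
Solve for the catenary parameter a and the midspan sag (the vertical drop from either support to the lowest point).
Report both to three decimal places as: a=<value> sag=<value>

a=11.683 sag=5.200

seed: a₀ = √(S³/(24(L−S))) = √(21.300³/(24·3.075)) = 11.443035
iter 1: u=0.930697  f(a)=+1.360e-01  f'(a)=-5.855e-01  a ← 11.443035 − (+1.360e-01/-5.855e-01) = 11.675258
iter 2: u=0.912185  f(a)=+4.249e-03  f'(a)=-5.494e-01  a ← 11.675258 − (+4.249e-03/-5.494e-01) = 11.682992
iter 3: u=0.911582  f(a)=+4.447e-06  f'(a)=-5.482e-01  a ← 11.682992 − (+4.447e-06/-5.482e-01) = 11.683000
iter 4: u=0.911581  f(a)=+4.885e-12  f'(a)=-5.482e-01  a ← 11.683000 − (+4.885e-12/-5.482e-01) = 11.683000
converged: |Δa| < 1e-12 after 4 iterations
sag = a·(cosh(S/(2a)) − 1) = 11.683000·(cosh(0.911581) − 1) = 5.199762
T_max/T_min = cosh(S/(2a)) = 1.445071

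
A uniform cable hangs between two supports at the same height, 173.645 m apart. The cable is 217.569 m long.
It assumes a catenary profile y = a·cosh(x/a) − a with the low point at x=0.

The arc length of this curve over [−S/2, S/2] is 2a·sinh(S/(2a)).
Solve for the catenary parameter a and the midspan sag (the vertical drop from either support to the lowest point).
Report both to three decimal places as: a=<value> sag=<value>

a=73.007 sag=58.005

seed: a₀ = √(S³/(24(L−S))) = √(173.645³/(24·43.924)) = 70.475288
iter 1: u=1.231957  f(a)=+3.456e+00  f'(a)=-1.446e+00  a ← 70.475288 − (+3.456e+00/-1.446e+00) = 72.865095
iter 2: u=1.191551  f(a)=+1.836e-01  f'(a)=-1.296e+00  a ← 72.865095 − (+1.836e-01/-1.296e+00) = 73.006717
iter 3: u=1.189240  f(a)=+5.823e-04  f'(a)=-1.288e+00  a ← 73.006717 − (+5.823e-04/-1.288e+00) = 73.007169
iter 4: u=1.189233  f(a)=+5.899e-09  f'(a)=-1.288e+00  a ← 73.007169 − (+5.899e-09/-1.288e+00) = 73.007169
iter 5: u=1.189233  f(a)=-5.684e-14  f'(a)=-1.288e+00  a ← 73.007169 − (-5.684e-14/-1.288e+00) = 73.007169
converged: |Δa| < 1e-12 after 5 iterations
sag = a·(cosh(S/(2a)) − 1) = 73.007169·(cosh(1.189233) − 1) = 58.004717
T_max/T_min = cosh(S/(2a)) = 1.794507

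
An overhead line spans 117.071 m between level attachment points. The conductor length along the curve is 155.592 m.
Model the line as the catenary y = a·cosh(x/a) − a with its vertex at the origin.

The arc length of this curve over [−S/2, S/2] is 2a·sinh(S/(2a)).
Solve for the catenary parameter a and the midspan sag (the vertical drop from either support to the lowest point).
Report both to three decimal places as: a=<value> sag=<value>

seed: a₀ = √(S³/(24(L−S))) = √(117.071³/(24·38.521)) = 41.660032
iter 1: u=1.405076  f(a)=+3.986e+00  f'(a)=-2.241e+00  a ← 41.660032 − (+3.986e+00/-2.241e+00) = 43.438713
iter 2: u=1.347542  f(a)=+2.695e-01  f'(a)=-1.947e+00  a ← 43.438713 − (+2.695e-01/-1.947e+00) = 43.577104
iter 3: u=1.343263  f(a)=+1.429e-03  f'(a)=-1.927e+00  a ← 43.577104 − (+1.429e-03/-1.927e+00) = 43.577846
iter 4: u=1.343240  f(a)=+4.068e-08  f'(a)=-1.927e+00  a ← 43.577846 − (+4.068e-08/-1.927e+00) = 43.577846
iter 5: u=1.343240  f(a)=+2.842e-14  f'(a)=-1.927e+00  a ← 43.577846 − (+2.842e-14/-1.927e+00) = 43.577846
converged: |Δa| < 1e-12 after 5 iterations
sag = a·(cosh(S/(2a)) − 1) = 43.577846·(cosh(1.343240) − 1) = 45.591915
T_max/T_min = cosh(S/(2a)) = 2.046218

a=43.578 sag=45.592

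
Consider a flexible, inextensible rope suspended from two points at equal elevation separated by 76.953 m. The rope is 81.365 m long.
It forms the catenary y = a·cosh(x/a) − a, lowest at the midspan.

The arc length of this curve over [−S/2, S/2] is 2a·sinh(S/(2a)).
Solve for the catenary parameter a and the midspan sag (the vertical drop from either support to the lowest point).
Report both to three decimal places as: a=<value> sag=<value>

seed: a₀ = √(S³/(24(L−S))) = √(76.953³/(24·4.412)) = 65.601680
iter 1: u=0.586517  f(a)=+7.651e-02  f'(a)=-1.392e-01  a ← 65.601680 − (+7.651e-02/-1.392e-01) = 66.151358
iter 2: u=0.581643  f(a)=+9.723e-04  f'(a)=-1.357e-01  a ← 66.151358 − (+9.723e-04/-1.357e-01) = 66.158524
iter 3: u=0.581580  f(a)=+1.615e-07  f'(a)=-1.356e-01  a ← 66.158524 − (+1.615e-07/-1.356e-01) = 66.158526
iter 4: u=0.581580  f(a)=+0.000e+00  f'(a)=-1.356e-01  a ← 66.158526 − (+0.000e+00/-1.356e-01) = 66.158526
converged: |Δa| < 1e-12 after 4 iterations
sag = a·(cosh(S/(2a)) − 1) = 66.158526·(cosh(0.581580) − 1) = 11.507531
T_max/T_min = cosh(S/(2a)) = 1.173939

a=66.159 sag=11.508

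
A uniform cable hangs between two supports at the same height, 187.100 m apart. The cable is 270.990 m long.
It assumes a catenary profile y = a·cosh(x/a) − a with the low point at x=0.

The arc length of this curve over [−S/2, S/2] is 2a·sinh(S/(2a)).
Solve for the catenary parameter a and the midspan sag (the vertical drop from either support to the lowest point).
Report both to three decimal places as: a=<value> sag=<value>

seed: a₀ = √(S³/(24(L−S))) = √(187.100³/(24·83.890)) = 57.036119
iter 1: u=1.640189  f(a)=+1.203e+01  f'(a)=-3.813e+00  a ← 57.036119 − (+1.203e+01/-3.813e+00) = 60.192356
iter 2: u=1.554184  f(a)=+1.071e+00  f'(a)=-3.162e+00  a ← 60.192356 − (+1.071e+00/-3.162e+00) = 60.531144
iter 3: u=1.545485  f(a)=+1.032e-02  f'(a)=-3.101e+00  a ← 60.531144 − (+1.032e-02/-3.101e+00) = 60.534471
iter 4: u=1.545400  f(a)=+9.777e-07  f'(a)=-3.101e+00  a ← 60.534471 − (+9.777e-07/-3.101e+00) = 60.534471
iter 5: u=1.545400  f(a)=+0.000e+00  f'(a)=-3.101e+00  a ← 60.534471 − (+0.000e+00/-3.101e+00) = 60.534471
converged: |Δa| < 1e-12 after 5 iterations
sag = a·(cosh(S/(2a)) − 1) = 60.534471·(cosh(1.545400) − 1) = 87.868080
T_max/T_min = cosh(S/(2a)) = 2.451538

a=60.534 sag=87.868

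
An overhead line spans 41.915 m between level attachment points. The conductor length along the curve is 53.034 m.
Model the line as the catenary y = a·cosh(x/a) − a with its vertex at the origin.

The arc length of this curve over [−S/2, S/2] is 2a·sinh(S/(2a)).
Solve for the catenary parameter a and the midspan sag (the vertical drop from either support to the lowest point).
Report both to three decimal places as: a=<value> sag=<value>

seed: a₀ = √(S³/(24(L−S))) = √(41.915³/(24·11.119)) = 16.611763
iter 1: u=1.261606  f(a)=+9.192e-01  f'(a)=-1.564e+00  a ← 16.611763 − (+9.192e-01/-1.564e+00) = 17.199374
iter 2: u=1.218504  f(a)=+5.102e-02  f'(a)=-1.395e+00  a ← 17.199374 − (+5.102e-02/-1.395e+00) = 17.235950
iter 3: u=1.215918  f(a)=+1.777e-04  f'(a)=-1.385e+00  a ← 17.235950 − (+1.777e-04/-1.385e+00) = 17.236079
iter 4: u=1.215909  f(a)=+2.171e-09  f'(a)=-1.385e+00  a ← 17.236079 − (+2.171e-09/-1.385e+00) = 17.236079
iter 5: u=1.215909  f(a)=+7.105e-15  f'(a)=-1.385e+00  a ← 17.236079 − (+7.105e-15/-1.385e+00) = 17.236079
converged: |Δa| < 1e-12 after 5 iterations
sag = a·(cosh(S/(2a)) − 1) = 17.236079·(cosh(1.215909) − 1) = 14.390393
T_max/T_min = cosh(S/(2a)) = 1.834899

a=17.236 sag=14.390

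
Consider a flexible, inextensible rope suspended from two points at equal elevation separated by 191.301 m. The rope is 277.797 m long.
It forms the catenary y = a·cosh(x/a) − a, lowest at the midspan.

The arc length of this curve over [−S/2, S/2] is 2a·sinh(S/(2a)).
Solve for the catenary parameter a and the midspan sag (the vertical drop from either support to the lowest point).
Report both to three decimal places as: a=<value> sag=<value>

seed: a₀ = √(S³/(24(L−S))) = √(191.301³/(24·86.496)) = 58.072728
iter 1: u=1.647081  f(a)=+1.252e+01  f'(a)=-3.869e+00  a ← 58.072728 − (+1.252e+01/-3.869e+00) = 61.308329
iter 2: u=1.560155  f(a)=+1.123e+00  f'(a)=-3.204e+00  a ← 61.308329 − (+1.123e+00/-3.204e+00) = 61.658683
iter 3: u=1.551290  f(a)=+1.099e-02  f'(a)=-3.142e+00  a ← 61.658683 − (+1.099e-02/-3.142e+00) = 61.662180
iter 4: u=1.551202  f(a)=+1.075e-06  f'(a)=-3.141e+00  a ← 61.662180 − (+1.075e-06/-3.141e+00) = 61.662180
iter 5: u=1.551202  f(a)=-5.684e-14  f'(a)=-3.141e+00  a ← 61.662180 − (-5.684e-14/-3.141e+00) = 61.662180
converged: |Δa| < 1e-12 after 5 iterations
sag = a·(cosh(S/(2a)) − 1) = 61.662180·(cosh(1.551202) − 1) = 90.308270
T_max/T_min = cosh(S/(2a)) = 2.464565

a=61.662 sag=90.308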